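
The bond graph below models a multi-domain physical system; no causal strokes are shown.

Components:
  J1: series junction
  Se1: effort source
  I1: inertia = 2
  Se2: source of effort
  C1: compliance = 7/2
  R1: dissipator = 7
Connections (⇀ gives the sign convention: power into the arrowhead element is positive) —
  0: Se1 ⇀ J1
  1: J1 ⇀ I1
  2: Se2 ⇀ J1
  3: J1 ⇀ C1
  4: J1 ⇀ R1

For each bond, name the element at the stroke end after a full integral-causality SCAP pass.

#0 stroke→J1  (Se1: effort source, stroke at far end)
#2 stroke→J1  (Se2: effort source, stroke at far end)
#1 stroke→I1  (I1 outputs flow p/I1)
#3 stroke→J1  (1-jn J1 has f-setter on 1)
#4 stroke→J1  (J1: bond 1 brought flow, rest push out)

bond 0 stroke at J1
bond 1 stroke at I1
bond 2 stroke at J1
bond 3 stroke at J1
bond 4 stroke at J1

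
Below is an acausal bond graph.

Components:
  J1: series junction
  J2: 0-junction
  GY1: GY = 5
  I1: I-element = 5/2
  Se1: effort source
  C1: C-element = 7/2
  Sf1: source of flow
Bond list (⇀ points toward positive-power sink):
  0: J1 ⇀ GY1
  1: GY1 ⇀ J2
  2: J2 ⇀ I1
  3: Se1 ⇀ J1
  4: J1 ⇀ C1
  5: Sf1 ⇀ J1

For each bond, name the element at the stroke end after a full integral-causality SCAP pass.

bond 0 stroke→J1
bond 1 stroke→J2
bond 2 stroke→I1
bond 3 stroke→J1
bond 4 stroke→J1
bond 5 stroke→Sf1

b3 stroke at J1  (Se1 fixes effort; stroke away)
b5 stroke at Sf1  (source Sf1 imposes f)
b0 stroke at J1  (common-f at J1 fixed by 5)
b4 stroke at J1  (1-jn J1 has f-setter on 5)
b1 stroke at J2  (through GY1, causality inverts; strokes same side of GY1)
b2 stroke at I1  (J2 effort already set via bond 1)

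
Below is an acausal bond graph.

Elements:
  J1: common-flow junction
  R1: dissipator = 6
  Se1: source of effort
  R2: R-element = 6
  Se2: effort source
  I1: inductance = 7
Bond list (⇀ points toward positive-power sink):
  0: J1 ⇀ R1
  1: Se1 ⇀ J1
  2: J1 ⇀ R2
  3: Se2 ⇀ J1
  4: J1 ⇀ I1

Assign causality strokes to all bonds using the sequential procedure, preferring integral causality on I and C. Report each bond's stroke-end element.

#0 stroke→J1
#1 stroke→J1
#2 stroke→J1
#3 stroke→J1
#4 stroke→I1

bond 1 stroke→J1  (Se1 (Se) sets effort on bond)
bond 3 stroke→J1  (Se2 (Se) sets effort on bond)
bond 4 stroke→I1  (I1: I, integral causality)
bond 0 stroke→J1  (common-f at J1 fixed by 4)
bond 2 stroke→J1  (1-jn J1 has f-setter on 4)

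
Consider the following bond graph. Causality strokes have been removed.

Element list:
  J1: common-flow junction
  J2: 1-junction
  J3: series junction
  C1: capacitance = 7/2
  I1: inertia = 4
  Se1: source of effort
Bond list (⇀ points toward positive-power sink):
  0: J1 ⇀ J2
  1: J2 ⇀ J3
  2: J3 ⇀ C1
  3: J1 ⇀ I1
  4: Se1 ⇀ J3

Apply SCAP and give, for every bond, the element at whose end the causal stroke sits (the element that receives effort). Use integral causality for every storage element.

β4 stroke→J3  (Se1: effort source, stroke at far end)
β2 stroke→J3  (prefer integral on C1)
β1 stroke→J2  (J3 needs exactly one f-in)
β0 stroke→J1  (J2 needs exactly one f-in)
β3 stroke→I1  (only one flow-in slot at J1)

β0 stroke→J1
β1 stroke→J2
β2 stroke→J3
β3 stroke→I1
β4 stroke→J3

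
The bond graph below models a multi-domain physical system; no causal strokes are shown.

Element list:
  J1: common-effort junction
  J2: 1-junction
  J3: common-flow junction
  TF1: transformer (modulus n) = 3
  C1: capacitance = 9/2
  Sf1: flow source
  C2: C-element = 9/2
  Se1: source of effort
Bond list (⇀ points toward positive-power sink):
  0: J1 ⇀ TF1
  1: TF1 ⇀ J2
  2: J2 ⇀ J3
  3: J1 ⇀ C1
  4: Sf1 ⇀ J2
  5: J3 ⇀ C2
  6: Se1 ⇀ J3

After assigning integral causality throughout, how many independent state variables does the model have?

2  (C1, C2 all integral)

b4 stroke at Sf1  (Sf1 fixes flow; stroke at Sf1)
b6 stroke at J3  (Se1: effort source, stroke at far end)
b1 stroke at J2  (J2 flow already set via bond 4)
b2 stroke at J2  (J2: bond 4 brought flow, rest push out)
b5 stroke at J3  (1-jn J3 has f-setter on 2)
b0 stroke at TF1  (TF1: transformer flips bond 1)
b3 stroke at J1  (only one effort-in slot at J1)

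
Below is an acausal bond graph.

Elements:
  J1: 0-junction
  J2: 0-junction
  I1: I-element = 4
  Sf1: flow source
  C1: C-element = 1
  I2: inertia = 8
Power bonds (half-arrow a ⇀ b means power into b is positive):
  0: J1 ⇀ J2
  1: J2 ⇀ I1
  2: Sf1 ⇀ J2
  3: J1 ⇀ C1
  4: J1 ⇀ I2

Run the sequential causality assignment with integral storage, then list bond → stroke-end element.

β0 →J2
β1 →I1
β2 →Sf1
β3 →J1
β4 →I2

b2 |Sf1  (source Sf1 imposes f)
b1 |I1  (I1: I, integral causality)
b0 |J2  (only one effort-in slot at J2)
b3 |J1  (prefer integral on C1)
b4 |I2  (0-jn J1 has e-setter on 3)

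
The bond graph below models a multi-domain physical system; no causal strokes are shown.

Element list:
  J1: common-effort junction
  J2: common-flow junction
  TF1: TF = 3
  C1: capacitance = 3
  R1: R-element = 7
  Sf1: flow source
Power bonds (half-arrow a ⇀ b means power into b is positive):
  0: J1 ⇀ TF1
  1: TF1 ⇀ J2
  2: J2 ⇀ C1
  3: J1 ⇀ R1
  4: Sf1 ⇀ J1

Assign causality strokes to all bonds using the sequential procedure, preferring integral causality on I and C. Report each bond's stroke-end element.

bond 4 stroke→Sf1  (source Sf1 imposes f)
bond 2 stroke→J2  (prefer integral on C1)
bond 1 stroke→TF1  (J2 needs exactly one f-in)
bond 0 stroke→J1  (TF TF1: opposite of bond 1)
bond 3 stroke→R1  (0-jn J1 has e-setter on 0)

b0 |J1
b1 |TF1
b2 |J2
b3 |R1
b4 |Sf1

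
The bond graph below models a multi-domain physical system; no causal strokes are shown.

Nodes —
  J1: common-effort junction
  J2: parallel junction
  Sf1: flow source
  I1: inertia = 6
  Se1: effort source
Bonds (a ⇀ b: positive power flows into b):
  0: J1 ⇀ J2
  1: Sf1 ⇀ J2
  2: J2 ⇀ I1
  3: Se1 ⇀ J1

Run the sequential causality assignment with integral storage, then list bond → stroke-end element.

b1 stroke at Sf1  (Sf1: flow source, stroke at near end)
b3 stroke at J1  (Se1 fixes effort; stroke away)
b0 stroke at J2  (0-jn J1 has e-setter on 3)
b2 stroke at I1  (J2 effort already set via bond 0)

β0 stroke at J2
β1 stroke at Sf1
β2 stroke at I1
β3 stroke at J1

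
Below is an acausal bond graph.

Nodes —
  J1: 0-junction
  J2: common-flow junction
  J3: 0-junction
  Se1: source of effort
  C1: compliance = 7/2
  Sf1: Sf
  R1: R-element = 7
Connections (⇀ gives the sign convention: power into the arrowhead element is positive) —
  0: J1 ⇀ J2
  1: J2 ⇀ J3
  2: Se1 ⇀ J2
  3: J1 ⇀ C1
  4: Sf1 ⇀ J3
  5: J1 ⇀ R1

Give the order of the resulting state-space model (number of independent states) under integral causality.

1  (C1 all integral)

b2 stroke at J2  (Se1 (Se) sets effort on bond)
b4 stroke at Sf1  (Sf1 (Sf) sets flow on bond)
b1 stroke at J3  (closing 0-jn rule on J3)
b0 stroke at J2  (common-f at J2 fixed by 1)
b3 stroke at J1  (C1: C, integral causality)
b5 stroke at R1  (common-e at J1 fixed by 3)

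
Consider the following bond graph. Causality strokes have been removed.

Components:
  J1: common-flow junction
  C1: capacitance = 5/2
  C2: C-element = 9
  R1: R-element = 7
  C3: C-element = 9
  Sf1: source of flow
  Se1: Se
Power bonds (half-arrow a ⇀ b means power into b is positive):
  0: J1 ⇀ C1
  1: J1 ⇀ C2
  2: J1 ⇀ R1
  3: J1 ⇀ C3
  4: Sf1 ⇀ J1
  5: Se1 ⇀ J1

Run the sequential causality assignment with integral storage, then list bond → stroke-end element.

β0 stroke→J1
β1 stroke→J1
β2 stroke→J1
β3 stroke→J1
β4 stroke→Sf1
β5 stroke→J1

β4 →Sf1  (Sf1 fixes flow; stroke at Sf1)
β5 →J1  (Se1: effort source, stroke at far end)
β0 →J1  (J1: bond 4 brought flow, rest push out)
β1 →J1  (1-jn J1 has f-setter on 4)
β2 →J1  (common-f at J1 fixed by 4)
β3 →J1  (J1: bond 4 brought flow, rest push out)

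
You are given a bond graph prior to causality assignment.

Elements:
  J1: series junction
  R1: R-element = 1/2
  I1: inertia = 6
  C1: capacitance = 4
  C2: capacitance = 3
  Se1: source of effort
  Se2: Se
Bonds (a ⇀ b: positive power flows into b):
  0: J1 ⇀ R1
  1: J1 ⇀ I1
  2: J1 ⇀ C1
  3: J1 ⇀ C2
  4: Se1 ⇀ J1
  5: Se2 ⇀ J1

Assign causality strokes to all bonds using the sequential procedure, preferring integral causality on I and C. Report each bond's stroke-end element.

bond 0 stroke→J1
bond 1 stroke→I1
bond 2 stroke→J1
bond 3 stroke→J1
bond 4 stroke→J1
bond 5 stroke→J1

bond 4 |J1  (Se1 (Se) sets effort on bond)
bond 5 |J1  (Se2 (Se) sets effort on bond)
bond 1 |I1  (I1 outputs flow p/I1)
bond 0 |J1  (J1 flow already set via bond 1)
bond 2 |J1  (J1: bond 1 brought flow, rest push out)
bond 3 |J1  (1-jn J1 has f-setter on 1)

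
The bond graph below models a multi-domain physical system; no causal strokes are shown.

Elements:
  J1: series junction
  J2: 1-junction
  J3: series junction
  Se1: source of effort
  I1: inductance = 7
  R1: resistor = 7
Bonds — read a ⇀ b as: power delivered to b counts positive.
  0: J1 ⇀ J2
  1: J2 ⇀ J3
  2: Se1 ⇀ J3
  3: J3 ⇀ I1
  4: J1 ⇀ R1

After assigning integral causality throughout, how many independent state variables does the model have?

b2 stroke at J3  (Se1 (Se) sets effort on bond)
b3 stroke at I1  (prefer integral on I1)
b1 stroke at J3  (J3 flow already set via bond 3)
b0 stroke at J2  (J2 flow already set via bond 1)
b4 stroke at J1  (common-f at J1 fixed by 0)

1  (I1 all integral)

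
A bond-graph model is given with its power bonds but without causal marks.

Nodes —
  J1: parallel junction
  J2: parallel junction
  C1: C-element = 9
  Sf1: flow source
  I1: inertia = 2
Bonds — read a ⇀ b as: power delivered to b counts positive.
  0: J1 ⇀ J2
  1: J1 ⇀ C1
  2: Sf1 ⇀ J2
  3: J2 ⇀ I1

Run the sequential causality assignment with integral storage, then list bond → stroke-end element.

b2 |Sf1  (source Sf1 imposes f)
b1 |J1  (prefer integral on C1)
b0 |J2  (common-e at J1 fixed by 1)
b3 |I1  (0-jn J2 has e-setter on 0)

#0 →J2
#1 →J1
#2 →Sf1
#3 →I1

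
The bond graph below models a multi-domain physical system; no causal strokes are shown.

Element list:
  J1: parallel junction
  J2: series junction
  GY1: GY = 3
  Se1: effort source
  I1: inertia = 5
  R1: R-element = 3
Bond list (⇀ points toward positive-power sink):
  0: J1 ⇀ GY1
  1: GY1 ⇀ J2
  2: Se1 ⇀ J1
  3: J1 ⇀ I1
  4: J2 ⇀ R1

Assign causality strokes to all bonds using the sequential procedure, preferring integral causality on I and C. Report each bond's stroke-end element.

bond 2 stroke at J1  (Se1 (Se) sets effort on bond)
bond 0 stroke at GY1  (0-jn J1 has e-setter on 2)
bond 3 stroke at I1  (J1: bond 2 brought effort, rest push out)
bond 1 stroke at GY1  (GY1: gyrator matches bond 0)
bond 4 stroke at J2  (1-jn J2 has f-setter on 1)

b0 stroke→GY1
b1 stroke→GY1
b2 stroke→J1
b3 stroke→I1
b4 stroke→J2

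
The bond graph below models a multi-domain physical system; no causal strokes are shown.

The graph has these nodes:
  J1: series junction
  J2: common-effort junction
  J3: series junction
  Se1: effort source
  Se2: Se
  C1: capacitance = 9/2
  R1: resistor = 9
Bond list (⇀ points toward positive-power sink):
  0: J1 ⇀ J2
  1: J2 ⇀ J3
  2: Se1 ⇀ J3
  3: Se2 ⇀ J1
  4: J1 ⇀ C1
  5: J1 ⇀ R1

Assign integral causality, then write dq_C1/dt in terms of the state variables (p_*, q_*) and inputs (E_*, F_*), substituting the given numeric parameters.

bond 2 stroke at J3  (Se1 (Se) sets effort on bond)
bond 3 stroke at J1  (Se2 (Se) sets effort on bond)
bond 1 stroke at J2  (closing 1-jn rule on J3)
bond 0 stroke at J1  (common-e at J2 fixed by 1)
bond 4 stroke at J1  (prefer integral on C1)
bond 5 stroke at R1  (closing 1-jn rule on J1)

dq_C1/dt = E_Se1/9 + E_Se2/9 - 2*q_C1/81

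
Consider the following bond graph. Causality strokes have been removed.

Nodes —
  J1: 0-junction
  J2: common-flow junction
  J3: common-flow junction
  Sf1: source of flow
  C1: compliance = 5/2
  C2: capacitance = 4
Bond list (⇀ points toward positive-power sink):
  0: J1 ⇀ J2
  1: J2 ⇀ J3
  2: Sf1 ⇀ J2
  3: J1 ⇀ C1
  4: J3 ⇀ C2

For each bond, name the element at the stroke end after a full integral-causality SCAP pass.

#0 |J2
#1 |J2
#2 |Sf1
#3 |J1
#4 |J3

b2 stroke→Sf1  (source Sf1 imposes f)
b0 stroke→J2  (J2: bond 2 brought flow, rest push out)
b1 stroke→J2  (1-jn J2 has f-setter on 2)
b4 stroke→J3  (J3: bond 1 brought flow, rest push out)
b3 stroke→J1  (J1 needs exactly one e-in)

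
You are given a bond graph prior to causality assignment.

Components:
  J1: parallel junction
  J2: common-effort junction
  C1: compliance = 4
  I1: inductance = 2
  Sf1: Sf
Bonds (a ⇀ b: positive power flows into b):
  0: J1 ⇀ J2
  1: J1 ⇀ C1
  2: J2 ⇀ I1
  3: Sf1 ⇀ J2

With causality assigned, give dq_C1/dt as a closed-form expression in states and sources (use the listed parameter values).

dq_C1/dt = F_Sf1 - p_I1/2

bond 3 →Sf1  (Sf1: flow source, stroke at near end)
bond 1 →J1  (C1 outputs effort q/C1)
bond 0 →J2  (common-e at J1 fixed by 1)
bond 2 →I1  (common-e at J2 fixed by 0)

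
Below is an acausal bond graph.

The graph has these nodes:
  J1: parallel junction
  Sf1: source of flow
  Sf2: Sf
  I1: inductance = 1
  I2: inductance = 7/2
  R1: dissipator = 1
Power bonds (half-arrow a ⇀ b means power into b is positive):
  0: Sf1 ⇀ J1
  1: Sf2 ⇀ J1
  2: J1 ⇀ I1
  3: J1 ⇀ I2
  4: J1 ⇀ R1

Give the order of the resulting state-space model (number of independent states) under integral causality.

b0 stroke→Sf1  (source Sf1 imposes f)
b1 stroke→Sf2  (Sf2: flow source, stroke at near end)
b2 stroke→I1  (prefer integral on I1)
b3 stroke→I2  (prefer integral on I2)
b4 stroke→J1  (closing 0-jn rule on J1)

2  (I1, I2 all integral)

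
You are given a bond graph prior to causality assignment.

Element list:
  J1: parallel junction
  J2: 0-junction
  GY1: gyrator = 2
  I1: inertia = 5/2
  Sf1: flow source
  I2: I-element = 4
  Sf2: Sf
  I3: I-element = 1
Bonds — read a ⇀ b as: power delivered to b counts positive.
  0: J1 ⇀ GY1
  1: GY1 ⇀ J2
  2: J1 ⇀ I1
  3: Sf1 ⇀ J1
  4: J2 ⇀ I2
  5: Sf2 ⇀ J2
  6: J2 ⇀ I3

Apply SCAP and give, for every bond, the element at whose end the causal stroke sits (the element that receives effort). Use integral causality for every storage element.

β3 |Sf1  (Sf1: flow source, stroke at near end)
β5 |Sf2  (Sf2 fixes flow; stroke at Sf2)
β2 |I1  (I1 integral (f out))
β0 |J1  (J1: last free bond brings effort in)
β1 |J2  (through GY1, causality inverts; strokes same side of GY1)
β4 |I2  (common-e at J2 fixed by 1)
β6 |I3  (0-jn J2 has e-setter on 1)

b0 stroke→J1
b1 stroke→J2
b2 stroke→I1
b3 stroke→Sf1
b4 stroke→I2
b5 stroke→Sf2
b6 stroke→I3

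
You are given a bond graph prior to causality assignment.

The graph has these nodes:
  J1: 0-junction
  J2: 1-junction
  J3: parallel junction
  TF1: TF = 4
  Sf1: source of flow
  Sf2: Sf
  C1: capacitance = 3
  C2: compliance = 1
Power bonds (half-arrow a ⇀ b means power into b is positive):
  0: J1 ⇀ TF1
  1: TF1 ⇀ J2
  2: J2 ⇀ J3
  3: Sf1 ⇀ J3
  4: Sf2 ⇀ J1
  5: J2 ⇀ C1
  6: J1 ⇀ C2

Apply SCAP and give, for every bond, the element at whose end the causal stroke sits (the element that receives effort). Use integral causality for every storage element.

#3 stroke at Sf1  (Sf1: flow source, stroke at near end)
#4 stroke at Sf2  (Sf2 (Sf) sets flow on bond)
#2 stroke at J3  (only one effort-in slot at J3)
#1 stroke at J2  (1-jn J2 has f-setter on 2)
#5 stroke at J2  (J2: bond 2 brought flow, rest push out)
#0 stroke at TF1  (TF1 one-in-one-out from 1)
#6 stroke at J1  (only one effort-in slot at J1)

β0 |TF1
β1 |J2
β2 |J3
β3 |Sf1
β4 |Sf2
β5 |J2
β6 |J1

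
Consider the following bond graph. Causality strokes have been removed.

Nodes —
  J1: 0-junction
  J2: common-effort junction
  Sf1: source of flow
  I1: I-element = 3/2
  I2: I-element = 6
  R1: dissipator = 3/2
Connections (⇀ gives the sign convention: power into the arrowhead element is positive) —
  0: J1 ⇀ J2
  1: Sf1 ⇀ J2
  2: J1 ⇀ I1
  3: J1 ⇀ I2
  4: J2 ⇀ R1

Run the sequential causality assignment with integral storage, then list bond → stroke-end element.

bond 0 stroke at J1
bond 1 stroke at Sf1
bond 2 stroke at I1
bond 3 stroke at I2
bond 4 stroke at J2

#1 |Sf1  (Sf1: flow source, stroke at near end)
#2 |I1  (prefer integral on I1)
#3 |I2  (I2 outputs flow p/I2)
#0 |J1  (J1: last free bond brings effort in)
#4 |J2  (only one effort-in slot at J2)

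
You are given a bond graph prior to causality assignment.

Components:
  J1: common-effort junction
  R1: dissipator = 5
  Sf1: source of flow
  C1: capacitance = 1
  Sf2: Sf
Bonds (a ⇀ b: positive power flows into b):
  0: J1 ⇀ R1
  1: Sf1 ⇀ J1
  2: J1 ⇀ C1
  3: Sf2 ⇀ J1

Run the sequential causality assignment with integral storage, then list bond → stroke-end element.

b0 stroke at R1
b1 stroke at Sf1
b2 stroke at J1
b3 stroke at Sf2

b1 stroke at Sf1  (Sf1 (Sf) sets flow on bond)
b3 stroke at Sf2  (Sf2: flow source, stroke at near end)
b2 stroke at J1  (C1: C, integral causality)
b0 stroke at R1  (J1: bond 2 brought effort, rest push out)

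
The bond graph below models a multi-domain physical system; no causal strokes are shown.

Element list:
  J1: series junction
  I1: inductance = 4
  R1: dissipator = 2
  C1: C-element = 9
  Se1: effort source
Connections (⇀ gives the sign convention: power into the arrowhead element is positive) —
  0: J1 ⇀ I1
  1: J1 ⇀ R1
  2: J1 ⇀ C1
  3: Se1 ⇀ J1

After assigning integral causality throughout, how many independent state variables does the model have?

2  (C1, I1 all integral)

β3 |J1  (source Se1 imposes e)
β0 |I1  (I1 outputs flow p/I1)
β1 |J1  (J1: bond 0 brought flow, rest push out)
β2 |J1  (1-jn J1 has f-setter on 0)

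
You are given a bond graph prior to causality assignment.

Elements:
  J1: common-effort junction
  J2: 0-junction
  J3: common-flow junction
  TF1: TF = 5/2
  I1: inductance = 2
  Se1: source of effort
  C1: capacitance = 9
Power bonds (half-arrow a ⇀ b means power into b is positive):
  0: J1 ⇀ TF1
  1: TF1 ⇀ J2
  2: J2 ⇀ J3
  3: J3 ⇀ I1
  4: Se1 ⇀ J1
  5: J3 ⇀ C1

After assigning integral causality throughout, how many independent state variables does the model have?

2  (C1, I1 all integral)

β4 →J1  (Se1: effort source, stroke at far end)
β0 →TF1  (common-e at J1 fixed by 4)
β1 →J2  (through TF1, causality passes straight; one stroke at TF1)
β2 →J3  (0-jn J2 has e-setter on 1)
β3 →I1  (I1: I, integral causality)
β5 →J3  (1-jn J3 has f-setter on 3)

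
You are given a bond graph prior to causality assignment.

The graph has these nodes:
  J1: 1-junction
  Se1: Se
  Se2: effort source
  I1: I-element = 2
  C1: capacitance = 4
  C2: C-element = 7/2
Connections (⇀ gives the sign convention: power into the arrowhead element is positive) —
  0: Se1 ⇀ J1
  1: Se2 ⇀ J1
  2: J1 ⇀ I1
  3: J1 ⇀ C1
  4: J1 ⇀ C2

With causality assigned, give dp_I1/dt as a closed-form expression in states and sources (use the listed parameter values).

bond 0 →J1  (Se1 fixes effort; stroke away)
bond 1 →J1  (source Se2 imposes e)
bond 2 →I1  (I1 outputs flow p/I1)
bond 3 →J1  (J1: bond 2 brought flow, rest push out)
bond 4 →J1  (common-f at J1 fixed by 2)

dp_I1/dt = E_Se1 + E_Se2 - q_C1/4 - 2*q_C2/7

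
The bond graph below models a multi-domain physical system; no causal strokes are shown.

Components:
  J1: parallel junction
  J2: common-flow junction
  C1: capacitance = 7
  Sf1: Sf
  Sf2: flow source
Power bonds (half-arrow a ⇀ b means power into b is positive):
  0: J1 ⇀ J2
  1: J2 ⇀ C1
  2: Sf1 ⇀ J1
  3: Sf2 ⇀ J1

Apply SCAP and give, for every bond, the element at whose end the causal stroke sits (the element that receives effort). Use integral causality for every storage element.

b0 stroke at J1
b1 stroke at J2
b2 stroke at Sf1
b3 stroke at Sf2

β2 |Sf1  (Sf1: flow source, stroke at near end)
β3 |Sf2  (Sf2: flow source, stroke at near end)
β0 |J1  (only one effort-in slot at J1)
β1 |J2  (J2 flow already set via bond 0)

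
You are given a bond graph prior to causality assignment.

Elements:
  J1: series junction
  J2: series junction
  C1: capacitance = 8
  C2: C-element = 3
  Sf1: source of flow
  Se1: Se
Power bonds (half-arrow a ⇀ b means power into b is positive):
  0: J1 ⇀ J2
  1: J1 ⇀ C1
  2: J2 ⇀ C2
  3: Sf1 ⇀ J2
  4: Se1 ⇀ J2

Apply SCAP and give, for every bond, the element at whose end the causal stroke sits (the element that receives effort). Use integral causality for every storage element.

#0 →J2
#1 →J1
#2 →J2
#3 →Sf1
#4 →J2

b3 stroke at Sf1  (Sf1: flow source, stroke at near end)
b4 stroke at J2  (source Se1 imposes e)
b0 stroke at J2  (1-jn J2 has f-setter on 3)
b2 stroke at J2  (common-f at J2 fixed by 3)
b1 stroke at J1  (J1: bond 0 brought flow, rest push out)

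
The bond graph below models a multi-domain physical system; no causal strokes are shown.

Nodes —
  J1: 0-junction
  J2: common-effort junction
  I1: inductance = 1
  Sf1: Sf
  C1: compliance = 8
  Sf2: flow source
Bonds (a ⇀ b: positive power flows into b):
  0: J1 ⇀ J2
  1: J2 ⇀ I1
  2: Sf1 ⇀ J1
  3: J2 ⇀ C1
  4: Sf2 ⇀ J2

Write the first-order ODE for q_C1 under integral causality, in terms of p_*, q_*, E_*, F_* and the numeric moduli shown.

β2 stroke→Sf1  (Sf1 (Sf) sets flow on bond)
β4 stroke→Sf2  (Sf2 fixes flow; stroke at Sf2)
β0 stroke→J1  (closing 0-jn rule on J1)
β1 stroke→I1  (I1 outputs flow p/I1)
β3 stroke→J2  (closing 0-jn rule on J2)

dq_C1/dt = F_Sf1 + F_Sf2 - p_I1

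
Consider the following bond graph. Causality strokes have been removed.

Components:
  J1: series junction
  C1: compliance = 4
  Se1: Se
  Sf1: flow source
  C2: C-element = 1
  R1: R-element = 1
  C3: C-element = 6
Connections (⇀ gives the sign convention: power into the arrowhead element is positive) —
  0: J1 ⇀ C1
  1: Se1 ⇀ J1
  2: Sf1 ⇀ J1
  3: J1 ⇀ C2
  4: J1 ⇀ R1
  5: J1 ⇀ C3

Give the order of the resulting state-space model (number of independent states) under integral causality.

β1 stroke→J1  (Se1 fixes effort; stroke away)
β2 stroke→Sf1  (Sf1 (Sf) sets flow on bond)
β0 stroke→J1  (J1: bond 2 brought flow, rest push out)
β3 stroke→J1  (J1: bond 2 brought flow, rest push out)
β4 stroke→J1  (1-jn J1 has f-setter on 2)
β5 stroke→J1  (1-jn J1 has f-setter on 2)

3  (C1, C2, C3 all integral)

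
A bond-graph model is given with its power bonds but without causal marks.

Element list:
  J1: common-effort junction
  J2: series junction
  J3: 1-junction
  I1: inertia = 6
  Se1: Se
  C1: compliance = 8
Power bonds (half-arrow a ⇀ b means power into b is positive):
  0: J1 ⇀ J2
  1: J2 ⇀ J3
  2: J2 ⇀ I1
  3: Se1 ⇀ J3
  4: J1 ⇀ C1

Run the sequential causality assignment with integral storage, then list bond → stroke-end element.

#0 |J2
#1 |J2
#2 |I1
#3 |J3
#4 |J1

b3 →J3  (Se1 (Se) sets effort on bond)
b1 →J2  (J3 needs exactly one f-in)
b2 →I1  (I1: I, integral causality)
b0 →J2  (1-jn J2 has f-setter on 2)
b4 →J1  (only one effort-in slot at J1)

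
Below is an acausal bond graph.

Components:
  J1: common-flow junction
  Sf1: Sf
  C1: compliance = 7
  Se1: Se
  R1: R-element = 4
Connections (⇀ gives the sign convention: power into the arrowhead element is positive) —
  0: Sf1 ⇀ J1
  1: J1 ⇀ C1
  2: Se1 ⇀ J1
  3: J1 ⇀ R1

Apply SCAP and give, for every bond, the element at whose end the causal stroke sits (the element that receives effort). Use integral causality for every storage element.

bond 0 |Sf1
bond 1 |J1
bond 2 |J1
bond 3 |J1

bond 0 |Sf1  (Sf1 fixes flow; stroke at Sf1)
bond 2 |J1  (Se1 (Se) sets effort on bond)
bond 1 |J1  (common-f at J1 fixed by 0)
bond 3 |J1  (common-f at J1 fixed by 0)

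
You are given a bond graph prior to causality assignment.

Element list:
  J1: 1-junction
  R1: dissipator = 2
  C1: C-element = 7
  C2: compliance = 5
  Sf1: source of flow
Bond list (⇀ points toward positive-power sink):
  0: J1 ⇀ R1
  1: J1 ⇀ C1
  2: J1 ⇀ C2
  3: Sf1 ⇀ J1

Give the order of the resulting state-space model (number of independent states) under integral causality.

2  (C1, C2 all integral)

#3 →Sf1  (Sf1 fixes flow; stroke at Sf1)
#0 →J1  (J1: bond 3 brought flow, rest push out)
#1 →J1  (J1: bond 3 brought flow, rest push out)
#2 →J1  (J1: bond 3 brought flow, rest push out)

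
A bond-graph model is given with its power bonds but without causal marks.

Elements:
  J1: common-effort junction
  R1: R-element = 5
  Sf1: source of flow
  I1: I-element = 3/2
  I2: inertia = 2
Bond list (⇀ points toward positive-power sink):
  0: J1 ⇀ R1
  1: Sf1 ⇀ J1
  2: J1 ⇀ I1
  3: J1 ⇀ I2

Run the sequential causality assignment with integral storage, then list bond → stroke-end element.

b1 →Sf1  (Sf1 (Sf) sets flow on bond)
b2 →I1  (I1 integral (f out))
b3 →I2  (I2 integral (f out))
b0 →J1  (J1: last free bond brings effort in)

bond 0 →J1
bond 1 →Sf1
bond 2 →I1
bond 3 →I2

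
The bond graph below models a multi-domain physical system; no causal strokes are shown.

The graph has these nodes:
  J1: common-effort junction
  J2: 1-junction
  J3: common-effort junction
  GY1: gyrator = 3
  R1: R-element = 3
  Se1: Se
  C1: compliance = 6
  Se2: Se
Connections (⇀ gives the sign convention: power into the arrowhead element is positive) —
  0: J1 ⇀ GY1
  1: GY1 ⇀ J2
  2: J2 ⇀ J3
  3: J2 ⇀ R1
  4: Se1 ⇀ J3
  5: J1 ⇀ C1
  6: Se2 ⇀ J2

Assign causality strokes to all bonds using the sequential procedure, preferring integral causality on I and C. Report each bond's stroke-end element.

b4 stroke→J3  (source Se1 imposes e)
b6 stroke→J2  (Se2 fixes effort; stroke away)
b2 stroke→J2  (J3: bond 4 brought effort, rest push out)
b5 stroke→J1  (C1 integral (e out))
b0 stroke→GY1  (J1: bond 5 brought effort, rest push out)
b1 stroke→GY1  (GY1: gyrator matches bond 0)
b3 stroke→J2  (J2 flow already set via bond 1)

bond 0 |GY1
bond 1 |GY1
bond 2 |J2
bond 3 |J2
bond 4 |J3
bond 5 |J1
bond 6 |J2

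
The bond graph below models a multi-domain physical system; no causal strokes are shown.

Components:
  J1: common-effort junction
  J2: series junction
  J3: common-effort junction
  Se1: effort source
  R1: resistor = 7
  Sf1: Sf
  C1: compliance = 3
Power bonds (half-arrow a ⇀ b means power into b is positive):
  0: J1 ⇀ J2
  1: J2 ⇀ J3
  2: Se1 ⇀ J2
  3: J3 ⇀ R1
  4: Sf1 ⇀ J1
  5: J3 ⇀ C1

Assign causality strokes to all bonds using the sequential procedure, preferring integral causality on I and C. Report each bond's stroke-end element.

b2 |J2  (source Se1 imposes e)
b4 |Sf1  (Sf1: flow source, stroke at near end)
b0 |J1  (closing 0-jn rule on J1)
b1 |J2  (1-jn J2 has f-setter on 0)
b5 |J3  (C1 outputs effort q/C1)
b3 |R1  (common-e at J3 fixed by 5)

#0 |J1
#1 |J2
#2 |J2
#3 |R1
#4 |Sf1
#5 |J3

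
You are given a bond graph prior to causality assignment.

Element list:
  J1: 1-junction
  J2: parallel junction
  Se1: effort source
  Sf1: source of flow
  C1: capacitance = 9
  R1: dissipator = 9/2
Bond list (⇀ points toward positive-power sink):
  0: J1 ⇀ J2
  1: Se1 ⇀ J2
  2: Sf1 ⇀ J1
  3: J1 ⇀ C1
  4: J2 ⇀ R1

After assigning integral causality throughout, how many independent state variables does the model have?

1  (C1 all integral)

#1 stroke→J2  (Se1: effort source, stroke at far end)
#2 stroke→Sf1  (Sf1 fixes flow; stroke at Sf1)
#0 stroke→J1  (J1 flow already set via bond 2)
#3 stroke→J1  (common-f at J1 fixed by 2)
#4 stroke→R1  (J2: bond 1 brought effort, rest push out)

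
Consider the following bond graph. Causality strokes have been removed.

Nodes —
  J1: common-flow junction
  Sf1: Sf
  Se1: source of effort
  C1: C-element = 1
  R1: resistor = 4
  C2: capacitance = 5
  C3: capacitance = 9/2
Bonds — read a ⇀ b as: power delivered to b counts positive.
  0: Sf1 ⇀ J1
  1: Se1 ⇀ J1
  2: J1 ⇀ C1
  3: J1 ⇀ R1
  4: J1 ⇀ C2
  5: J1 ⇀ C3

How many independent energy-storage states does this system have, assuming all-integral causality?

3  (C1, C2, C3 all integral)

#0 |Sf1  (Sf1 (Sf) sets flow on bond)
#1 |J1  (Se1 (Se) sets effort on bond)
#2 |J1  (1-jn J1 has f-setter on 0)
#3 |J1  (1-jn J1 has f-setter on 0)
#4 |J1  (1-jn J1 has f-setter on 0)
#5 |J1  (1-jn J1 has f-setter on 0)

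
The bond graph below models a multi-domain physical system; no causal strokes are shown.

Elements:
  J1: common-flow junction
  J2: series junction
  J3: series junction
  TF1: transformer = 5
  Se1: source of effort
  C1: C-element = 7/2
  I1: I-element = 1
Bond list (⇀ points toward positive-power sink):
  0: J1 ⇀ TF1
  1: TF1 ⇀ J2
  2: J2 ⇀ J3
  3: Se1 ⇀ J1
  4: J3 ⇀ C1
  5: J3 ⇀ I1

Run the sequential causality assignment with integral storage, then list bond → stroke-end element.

bond 3 |J1  (Se1 fixes effort; stroke away)
bond 0 |TF1  (only one flow-in slot at J1)
bond 1 |J2  (through TF1, causality passes straight; one stroke at TF1)
bond 2 |J3  (closing 1-jn rule on J2)
bond 4 |J3  (C1: C, integral causality)
bond 5 |I1  (J3: last free bond brings flow in)

b0 →TF1
b1 →J2
b2 →J3
b3 →J1
b4 →J3
b5 →I1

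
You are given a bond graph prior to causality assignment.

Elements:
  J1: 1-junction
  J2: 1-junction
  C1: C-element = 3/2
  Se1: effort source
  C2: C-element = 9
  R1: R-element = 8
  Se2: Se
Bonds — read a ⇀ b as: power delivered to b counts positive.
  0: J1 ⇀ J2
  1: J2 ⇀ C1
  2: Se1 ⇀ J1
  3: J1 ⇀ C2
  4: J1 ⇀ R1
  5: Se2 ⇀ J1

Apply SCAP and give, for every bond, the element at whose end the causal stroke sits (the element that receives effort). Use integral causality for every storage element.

b2 stroke at J1  (Se1 fixes effort; stroke away)
b5 stroke at J1  (Se2 fixes effort; stroke away)
b1 stroke at J2  (C1: C, integral causality)
b0 stroke at J1  (only one flow-in slot at J2)
b3 stroke at J1  (prefer integral on C2)
b4 stroke at R1  (J1: last free bond brings flow in)

b0 →J1
b1 →J2
b2 →J1
b3 →J1
b4 →R1
b5 →J1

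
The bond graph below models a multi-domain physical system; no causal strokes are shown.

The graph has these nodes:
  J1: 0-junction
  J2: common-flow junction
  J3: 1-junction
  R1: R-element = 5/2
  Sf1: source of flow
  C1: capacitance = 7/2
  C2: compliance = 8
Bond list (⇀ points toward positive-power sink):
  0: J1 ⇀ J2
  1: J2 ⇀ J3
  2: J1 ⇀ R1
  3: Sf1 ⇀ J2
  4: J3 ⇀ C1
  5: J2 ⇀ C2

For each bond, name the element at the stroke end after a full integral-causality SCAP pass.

b0 stroke at J2
b1 stroke at J2
b2 stroke at J1
b3 stroke at Sf1
b4 stroke at J3
b5 stroke at J2

#3 |Sf1  (Sf1: flow source, stroke at near end)
#0 |J2  (J2: bond 3 brought flow, rest push out)
#1 |J2  (common-f at J2 fixed by 3)
#5 |J2  (1-jn J2 has f-setter on 3)
#4 |J3  (common-f at J3 fixed by 1)
#2 |J1  (only one effort-in slot at J1)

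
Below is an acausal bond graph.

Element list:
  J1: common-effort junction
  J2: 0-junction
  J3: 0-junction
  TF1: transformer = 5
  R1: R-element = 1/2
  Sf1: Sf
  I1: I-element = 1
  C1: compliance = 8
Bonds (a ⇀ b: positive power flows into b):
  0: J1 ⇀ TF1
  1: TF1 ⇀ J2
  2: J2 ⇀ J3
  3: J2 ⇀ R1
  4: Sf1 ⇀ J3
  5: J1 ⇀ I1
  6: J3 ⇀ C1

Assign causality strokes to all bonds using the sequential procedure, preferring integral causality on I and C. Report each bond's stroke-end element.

bond 4 →Sf1  (Sf1 fixes flow; stroke at Sf1)
bond 5 →I1  (I1 integral (f out))
bond 0 →J1  (closing 0-jn rule on J1)
bond 1 →TF1  (TF TF1: opposite of bond 0)
bond 6 →J3  (prefer integral on C1)
bond 2 →J2  (J3: bond 6 brought effort, rest push out)
bond 3 →R1  (0-jn J2 has e-setter on 2)

#0 →J1
#1 →TF1
#2 →J2
#3 →R1
#4 →Sf1
#5 →I1
#6 →J3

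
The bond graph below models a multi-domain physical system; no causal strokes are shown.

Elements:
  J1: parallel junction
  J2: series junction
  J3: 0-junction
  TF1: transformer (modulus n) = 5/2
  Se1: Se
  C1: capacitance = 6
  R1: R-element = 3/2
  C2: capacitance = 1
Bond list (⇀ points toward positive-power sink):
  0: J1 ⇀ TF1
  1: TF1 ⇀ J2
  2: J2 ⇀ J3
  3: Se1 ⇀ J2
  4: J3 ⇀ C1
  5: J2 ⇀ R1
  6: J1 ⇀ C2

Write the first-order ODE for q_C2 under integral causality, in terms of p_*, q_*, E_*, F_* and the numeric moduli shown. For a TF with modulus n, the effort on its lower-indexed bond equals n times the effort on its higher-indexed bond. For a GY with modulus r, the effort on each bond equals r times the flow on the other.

dq_C2/dt = -4*E_Se1/15 + 2*q_C1/45 - 8*q_C2/75

bond 3 stroke at J2  (Se1 fixes effort; stroke away)
bond 4 stroke at J3  (C1: C, integral causality)
bond 2 stroke at J2  (J3 effort already set via bond 4)
bond 6 stroke at J1  (C2 outputs effort q/C2)
bond 0 stroke at TF1  (0-jn J1 has e-setter on 6)
bond 1 stroke at J2  (TF TF1: opposite of bond 0)
bond 5 stroke at R1  (J2: last free bond brings flow in)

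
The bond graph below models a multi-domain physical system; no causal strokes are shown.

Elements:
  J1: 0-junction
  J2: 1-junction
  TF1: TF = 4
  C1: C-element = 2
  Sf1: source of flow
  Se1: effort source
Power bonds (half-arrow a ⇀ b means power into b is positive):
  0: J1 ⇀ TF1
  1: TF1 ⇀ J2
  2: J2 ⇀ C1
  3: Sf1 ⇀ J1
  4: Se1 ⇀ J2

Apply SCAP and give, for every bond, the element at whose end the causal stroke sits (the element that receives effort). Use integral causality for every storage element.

β0 stroke→J1
β1 stroke→TF1
β2 stroke→J2
β3 stroke→Sf1
β4 stroke→J2

bond 3 |Sf1  (Sf1 (Sf) sets flow on bond)
bond 4 |J2  (source Se1 imposes e)
bond 0 |J1  (only one effort-in slot at J1)
bond 1 |TF1  (TF1 one-in-one-out from 0)
bond 2 |J2  (1-jn J2 has f-setter on 1)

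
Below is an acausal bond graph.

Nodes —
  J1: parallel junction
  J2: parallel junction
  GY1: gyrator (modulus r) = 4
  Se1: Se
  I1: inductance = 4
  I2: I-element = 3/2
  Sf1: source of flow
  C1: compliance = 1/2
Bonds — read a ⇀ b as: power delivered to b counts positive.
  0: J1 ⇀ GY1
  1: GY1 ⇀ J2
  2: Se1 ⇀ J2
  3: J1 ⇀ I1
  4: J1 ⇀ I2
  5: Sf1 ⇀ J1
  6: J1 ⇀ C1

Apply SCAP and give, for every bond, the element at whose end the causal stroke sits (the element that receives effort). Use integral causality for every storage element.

bond 2 →J2  (source Se1 imposes e)
bond 5 →Sf1  (Sf1: flow source, stroke at near end)
bond 1 →GY1  (J2 effort already set via bond 2)
bond 0 →GY1  (GY1 both-in/both-out from 1)
bond 3 →I1  (prefer integral on I1)
bond 4 →I2  (I2 integral (f out))
bond 6 →J1  (J1: last free bond brings effort in)

#0 stroke at GY1
#1 stroke at GY1
#2 stroke at J2
#3 stroke at I1
#4 stroke at I2
#5 stroke at Sf1
#6 stroke at J1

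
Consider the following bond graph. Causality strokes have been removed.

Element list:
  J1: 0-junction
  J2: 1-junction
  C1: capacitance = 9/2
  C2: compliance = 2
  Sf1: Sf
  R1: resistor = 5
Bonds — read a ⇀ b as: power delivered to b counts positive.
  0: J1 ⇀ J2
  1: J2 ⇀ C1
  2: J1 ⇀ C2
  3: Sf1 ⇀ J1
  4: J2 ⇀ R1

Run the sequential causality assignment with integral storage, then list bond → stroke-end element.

#3 stroke at Sf1  (Sf1: flow source, stroke at near end)
#1 stroke at J2  (C1: C, integral causality)
#2 stroke at J1  (C2 outputs effort q/C2)
#0 stroke at J2  (J1: bond 2 brought effort, rest push out)
#4 stroke at R1  (J2 needs exactly one f-in)

#0 →J2
#1 →J2
#2 →J1
#3 →Sf1
#4 →R1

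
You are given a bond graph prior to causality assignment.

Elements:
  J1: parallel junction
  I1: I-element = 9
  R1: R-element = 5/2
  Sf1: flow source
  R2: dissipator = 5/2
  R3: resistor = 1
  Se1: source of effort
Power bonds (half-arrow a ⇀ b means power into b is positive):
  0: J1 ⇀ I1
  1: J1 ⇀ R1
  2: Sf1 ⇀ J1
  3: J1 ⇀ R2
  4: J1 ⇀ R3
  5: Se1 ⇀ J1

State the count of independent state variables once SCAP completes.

bond 2 stroke at Sf1  (Sf1 fixes flow; stroke at Sf1)
bond 5 stroke at J1  (Se1: effort source, stroke at far end)
bond 0 stroke at I1  (J1 effort already set via bond 5)
bond 1 stroke at R1  (0-jn J1 has e-setter on 5)
bond 3 stroke at R2  (J1: bond 5 brought effort, rest push out)
bond 4 stroke at R3  (common-e at J1 fixed by 5)

1  (I1 all integral)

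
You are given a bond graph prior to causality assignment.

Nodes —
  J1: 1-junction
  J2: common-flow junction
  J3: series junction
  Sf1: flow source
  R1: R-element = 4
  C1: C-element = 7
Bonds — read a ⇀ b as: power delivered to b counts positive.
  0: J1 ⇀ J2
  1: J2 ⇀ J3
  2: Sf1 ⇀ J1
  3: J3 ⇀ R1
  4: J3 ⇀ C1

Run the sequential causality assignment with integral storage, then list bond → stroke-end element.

β2 →Sf1  (source Sf1 imposes f)
β0 →J1  (J1: bond 2 brought flow, rest push out)
β1 →J2  (common-f at J2 fixed by 0)
β3 →J3  (J3 flow already set via bond 1)
β4 →J3  (common-f at J3 fixed by 1)

bond 0 stroke at J1
bond 1 stroke at J2
bond 2 stroke at Sf1
bond 3 stroke at J3
bond 4 stroke at J3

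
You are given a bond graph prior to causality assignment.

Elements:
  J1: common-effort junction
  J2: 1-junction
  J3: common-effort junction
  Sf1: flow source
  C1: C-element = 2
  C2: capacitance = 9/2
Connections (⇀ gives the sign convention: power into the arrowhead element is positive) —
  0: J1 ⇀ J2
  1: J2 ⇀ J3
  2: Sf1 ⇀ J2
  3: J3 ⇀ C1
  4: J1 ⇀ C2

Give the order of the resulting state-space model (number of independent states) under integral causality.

2  (C1, C2 all integral)

β2 stroke→Sf1  (Sf1 fixes flow; stroke at Sf1)
β0 stroke→J2  (common-f at J2 fixed by 2)
β1 stroke→J2  (1-jn J2 has f-setter on 2)
β3 stroke→J3  (J3 needs exactly one e-in)
β4 stroke→J1  (J1: last free bond brings effort in)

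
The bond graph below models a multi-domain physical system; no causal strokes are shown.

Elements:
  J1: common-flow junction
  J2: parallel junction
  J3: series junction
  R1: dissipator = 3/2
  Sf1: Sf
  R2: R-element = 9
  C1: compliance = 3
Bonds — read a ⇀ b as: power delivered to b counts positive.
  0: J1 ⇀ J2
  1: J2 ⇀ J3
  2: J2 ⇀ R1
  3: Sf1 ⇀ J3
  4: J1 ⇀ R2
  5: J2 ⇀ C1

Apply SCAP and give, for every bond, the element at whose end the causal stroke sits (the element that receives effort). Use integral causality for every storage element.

#3 stroke→Sf1  (Sf1: flow source, stroke at near end)
#1 stroke→J3  (J3 flow already set via bond 3)
#5 stroke→J2  (C1: C, integral causality)
#0 stroke→J1  (0-jn J2 has e-setter on 5)
#2 stroke→R1  (common-e at J2 fixed by 5)
#4 stroke→R2  (J1: last free bond brings flow in)

β0 stroke at J1
β1 stroke at J3
β2 stroke at R1
β3 stroke at Sf1
β4 stroke at R2
β5 stroke at J2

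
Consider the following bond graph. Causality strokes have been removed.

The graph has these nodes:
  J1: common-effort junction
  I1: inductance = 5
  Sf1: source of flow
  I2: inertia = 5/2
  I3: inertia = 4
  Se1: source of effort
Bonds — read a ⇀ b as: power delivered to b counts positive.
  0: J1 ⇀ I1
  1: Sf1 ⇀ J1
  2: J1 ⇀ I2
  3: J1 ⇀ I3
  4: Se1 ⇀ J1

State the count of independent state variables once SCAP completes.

β1 |Sf1  (Sf1 (Sf) sets flow on bond)
β4 |J1  (Se1 (Se) sets effort on bond)
β0 |I1  (0-jn J1 has e-setter on 4)
β2 |I2  (common-e at J1 fixed by 4)
β3 |I3  (common-e at J1 fixed by 4)

3  (I1, I2, I3 all integral)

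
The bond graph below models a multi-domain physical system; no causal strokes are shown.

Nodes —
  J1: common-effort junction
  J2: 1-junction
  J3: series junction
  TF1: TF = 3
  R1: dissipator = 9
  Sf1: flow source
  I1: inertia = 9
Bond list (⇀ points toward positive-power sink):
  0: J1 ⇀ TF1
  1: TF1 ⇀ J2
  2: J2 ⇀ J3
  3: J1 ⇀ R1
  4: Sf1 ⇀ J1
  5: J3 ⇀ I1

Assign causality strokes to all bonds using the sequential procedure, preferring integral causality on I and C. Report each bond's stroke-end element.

#0 stroke at TF1
#1 stroke at J2
#2 stroke at J3
#3 stroke at J1
#4 stroke at Sf1
#5 stroke at I1

b4 →Sf1  (source Sf1 imposes f)
b5 →I1  (I1 outputs flow p/I1)
b2 →J3  (common-f at J3 fixed by 5)
b1 →J2  (common-f at J2 fixed by 2)
b0 →TF1  (TF TF1: opposite of bond 1)
b3 →J1  (only one effort-in slot at J1)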